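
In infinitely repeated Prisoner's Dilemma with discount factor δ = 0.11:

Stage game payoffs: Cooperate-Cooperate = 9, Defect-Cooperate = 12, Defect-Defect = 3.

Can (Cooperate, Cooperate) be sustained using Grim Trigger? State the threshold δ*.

δ* = 0.3333; since δ = 0.11 < 0.3333, cooperation cannot be sustained

Work:
For Grim Trigger:
Cooperate forever: 9/(1-δ)
Defect then punished: 12 + 3·δ/(1-δ)
Need: 9/(1-δ) ≥ 12 + 3·δ/(1-δ)
Solving: δ ≥ (T-R)/(T-P) = (12-9)/(12-3) = 0.3333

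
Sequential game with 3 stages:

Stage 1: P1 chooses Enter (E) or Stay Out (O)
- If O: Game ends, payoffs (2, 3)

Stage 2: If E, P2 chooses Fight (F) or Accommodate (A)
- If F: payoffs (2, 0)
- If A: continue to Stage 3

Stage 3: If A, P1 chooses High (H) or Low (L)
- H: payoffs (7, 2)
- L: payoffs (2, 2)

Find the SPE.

SPE: (E, A, H); Outcome (7, 2)

Work:
Stage 3: P1 chooses H (7 vs 2)
Stage 2: P2: F->0, A->2 (anticipating H). Choose A
Stage 1: P1: O->2, E->7 (anticipating A, H). Choose E
SPE path: E -> A -> H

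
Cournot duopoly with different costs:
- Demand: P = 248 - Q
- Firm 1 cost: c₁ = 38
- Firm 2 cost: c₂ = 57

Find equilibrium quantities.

q₁* = 76.33, q₂* = 57.33

Work:
Reaction: q₁ = (248 - 38 - q₂)/2
Reaction: q₂ = (248 - 57 - q₁)/2
Solve simultaneously:
q₁* = (248 - 2×38 + 57)/3 = 76.33
q₂* = (248 - 2×57 + 38)/3 = 57.33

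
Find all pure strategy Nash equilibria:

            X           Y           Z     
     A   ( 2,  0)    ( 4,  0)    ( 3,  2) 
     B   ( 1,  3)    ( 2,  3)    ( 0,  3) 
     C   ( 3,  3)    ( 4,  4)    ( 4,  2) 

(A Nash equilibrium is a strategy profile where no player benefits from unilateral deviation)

Nash equilibrium: (C, Y)

Work:
Best responses:
  P1 vs X: payoffs [2, 1, 3] → best response C (payoff 3)
  P1 vs Y: payoffs [4, 2, 4] → best response A/C (payoff 4)
  P1 vs Z: payoffs [3, 0, 4] → best response C (payoff 4)
  P2 vs A: payoffs [0, 0, 2] → best response Z (payoff 2)
  P2 vs B: payoffs [3, 3, 3] → best response X/Y/Z (payoff 3)
  P2 vs C: payoffs [3, 4, 2] → best response Y (payoff 4)
Mutual best responses: (C,Y) → Nash equilibria.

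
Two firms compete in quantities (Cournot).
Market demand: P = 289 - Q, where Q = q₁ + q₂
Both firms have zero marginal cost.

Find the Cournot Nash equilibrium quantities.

q₁* = q₂* = 96.33; P* = 96.33

Work:
Profit: π_i = P·q_i = (a - q_i - q_j)·q_i
FOC: ∂π_i/∂q_i = a - 2q_i - q_j = 0
Reaction function: q_i = (289 - q_j)/2
Symmetry: q* = 289/3 = 96.33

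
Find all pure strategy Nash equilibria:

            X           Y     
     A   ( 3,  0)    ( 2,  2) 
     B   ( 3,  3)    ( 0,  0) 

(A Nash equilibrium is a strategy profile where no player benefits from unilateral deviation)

Nash equilibrium: (A, Y), (B, X)

Work:
Best responses:
  P1 vs X: payoffs [3, 3] → best response A/B (payoff 3)
  P1 vs Y: payoffs [2, 0] → best response A (payoff 2)
  P2 vs A: payoffs [0, 2] → best response Y (payoff 2)
  P2 vs B: payoffs [3, 0] → best response X (payoff 3)
Mutual best responses: (A,Y), (B,X) → Nash equilibria.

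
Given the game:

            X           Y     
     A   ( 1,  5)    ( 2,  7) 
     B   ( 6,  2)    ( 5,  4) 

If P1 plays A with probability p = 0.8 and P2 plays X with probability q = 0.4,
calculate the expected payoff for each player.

E[P1] = 2.36, E[P2] = 5.6

Work:
E[P1] = p·q·π₁(A,X) + p·(1-q)·π₁(A,Y) + (1-p)·q·π₁(B,X) + (1-p)·(1-q)·π₁(B,Y)
= 0.8·0.4·1 + 0.8·0.6·2 + 0.2·0.4·6 + 0.2·0.6·5
= 2.36

E[P2] = 5.6 (similar calculation)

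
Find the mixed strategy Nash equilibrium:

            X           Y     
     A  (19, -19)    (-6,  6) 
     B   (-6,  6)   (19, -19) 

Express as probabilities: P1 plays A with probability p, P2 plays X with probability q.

p = 0.5, q = 0.5

Work:
Find probabilities that make opponent indifferent:
P2 chooses q to make P1 indifferent between A and B
P1 chooses p to make P2 indifferent between X and Y
Mixed NE: P1 plays (A: 0.5, B: 0.5), P2 plays (X: 0.5, Y: 0.5)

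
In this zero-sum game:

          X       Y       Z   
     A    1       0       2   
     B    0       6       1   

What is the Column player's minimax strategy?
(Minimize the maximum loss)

Column should play X, value = 1

Work:
Column player minimizes Row's maximum payoff:
Column X: max payoff to Row = 1
Column Y: max payoff to Row = 6
Column Z: max payoff to Row = 2
Minimum is 1, achieved by column X.
Minimax strategy: X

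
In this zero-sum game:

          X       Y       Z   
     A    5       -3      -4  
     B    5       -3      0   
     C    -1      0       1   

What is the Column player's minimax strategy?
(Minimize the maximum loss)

Column should play Y, value = 0

Work:
Column player minimizes Row's maximum payoff:
Column X: max payoff to Row = 5
Column Y: max payoff to Row = 0
Column Z: max payoff to Row = 1
Minimum is 0, achieved by column Y.
Minimax strategy: Y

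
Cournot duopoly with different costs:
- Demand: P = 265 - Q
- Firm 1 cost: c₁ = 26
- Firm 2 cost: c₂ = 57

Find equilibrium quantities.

q₁* = 90.0, q₂* = 59.0

Work:
Reaction: q₁ = (265 - 26 - q₂)/2
Reaction: q₂ = (265 - 57 - q₁)/2
Solve simultaneously:
q₁* = (265 - 2×26 + 57)/3 = 90.0
q₂* = (265 - 2×57 + 26)/3 = 59.0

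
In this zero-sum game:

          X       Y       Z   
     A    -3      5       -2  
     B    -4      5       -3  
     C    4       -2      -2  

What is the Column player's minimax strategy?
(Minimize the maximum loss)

Column should play Z, value = -2

Work:
Column player minimizes Row's maximum payoff:
Column X: max payoff to Row = 4
Column Y: max payoff to Row = 5
Column Z: max payoff to Row = -2
Minimum is -2, achieved by column Z.
Minimax strategy: Z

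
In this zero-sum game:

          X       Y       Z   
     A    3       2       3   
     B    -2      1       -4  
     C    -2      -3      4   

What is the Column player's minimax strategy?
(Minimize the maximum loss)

Column should play Y, value = 2

Work:
Column player minimizes Row's maximum payoff:
Column X: max payoff to Row = 3
Column Y: max payoff to Row = 2
Column Z: max payoff to Row = 4
Minimum is 2, achieved by column Y.
Minimax strategy: Y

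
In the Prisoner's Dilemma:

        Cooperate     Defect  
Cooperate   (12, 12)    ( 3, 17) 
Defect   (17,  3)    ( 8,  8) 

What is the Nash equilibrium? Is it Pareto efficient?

(Defect, Defect) is NE; not Pareto efficient

Work:
Defect dominates Cooperate for both players:
If P2 cooperates: Defect (17) > Cooperate (12)
If P2 defects: Defect (8) > Cooperate (3)
NE: (Defect, Defect) with payoff (8, 8)
But (Cooperate, Cooperate) = (12, 12) Pareto dominates (8, 8)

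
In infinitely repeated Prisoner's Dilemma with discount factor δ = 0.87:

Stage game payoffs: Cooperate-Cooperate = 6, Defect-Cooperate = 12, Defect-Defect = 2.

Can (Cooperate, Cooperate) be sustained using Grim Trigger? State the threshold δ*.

δ* = 0.6; since δ = 0.87 ≥ 0.6, cooperation can be sustained

Work:
For Grim Trigger:
Cooperate forever: 6/(1-δ)
Defect then punished: 12 + 2·δ/(1-δ)
Need: 6/(1-δ) ≥ 12 + 2·δ/(1-δ)
Solving: δ ≥ (T-R)/(T-P) = (12-6)/(12-2) = 0.6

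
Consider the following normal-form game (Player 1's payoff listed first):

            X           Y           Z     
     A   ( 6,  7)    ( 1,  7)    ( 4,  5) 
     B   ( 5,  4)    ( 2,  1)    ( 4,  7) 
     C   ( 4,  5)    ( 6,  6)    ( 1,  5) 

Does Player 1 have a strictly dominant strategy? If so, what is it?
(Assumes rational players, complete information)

No strictly dominant strategy exists for Player 1

Work:
A strategy strictly dominates another if it gives a strictly higher payoff against every opponent action. Compare each pair of P1's strategies column-by-column:
  A vs B: [6 vs 5, 1 vs 2, 4 vs 4] → A does not strictly dominate B (column Y: 1 ≤ 2)
  A vs C: [6 vs 4, 1 vs 6, 4 vs 1] → A does not strictly dominate C (column Y: 1 ≤ 6)
  B vs A: [5 vs 6, 2 vs 1, 4 vs 4] → B does not strictly dominate A (column X: 5 ≤ 6)
  B vs C: [5 vs 4, 2 vs 6, 4 vs 1] → B does not strictly dominate C (column Y: 2 ≤ 6)
  C vs A: [4 vs 6, 6 vs 1, 1 vs 4] → C does not strictly dominate A (column X: 4 ≤ 6)
  C vs B: [4 vs 5, 6 vs 2, 1 vs 4] → C does not strictly dominate B (column X: 4 ≤ 5)
No single strategy strictly dominates all others → no strictly dominant strategy.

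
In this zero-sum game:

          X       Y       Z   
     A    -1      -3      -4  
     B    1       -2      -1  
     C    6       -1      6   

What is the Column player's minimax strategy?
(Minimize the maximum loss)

Column should play Y, value = -1

Work:
Column player minimizes Row's maximum payoff:
Column X: max payoff to Row = 6
Column Y: max payoff to Row = -1
Column Z: max payoff to Row = 6
Minimum is -1, achieved by column Y.
Minimax strategy: Y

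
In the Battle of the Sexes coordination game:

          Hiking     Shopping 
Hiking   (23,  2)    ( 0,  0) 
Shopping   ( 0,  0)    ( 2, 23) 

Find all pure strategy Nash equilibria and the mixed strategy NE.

Pure NE: (Hiking, Hiking) and (Shopping, Shopping); Mixed NE: p = 0.92, q = 0.08

Work:
Check pure NE:
(Hiking, Hiking): (23, 2) - no unilateral deviation beneficial
(Shopping, Shopping): (2, 23) - no unilateral deviation beneficial
Mixed NE: P1 plays Hiking with p = 0.92, P2 plays Hiking with q = 0.08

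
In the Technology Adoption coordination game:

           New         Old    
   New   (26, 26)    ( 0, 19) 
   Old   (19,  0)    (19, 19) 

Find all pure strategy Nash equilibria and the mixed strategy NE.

Pure NE: (New, New) and (Old, Old); Mixed NE: p = 0.7308, q = 0.7308

Work:
Check pure NE:
(New, New): (26, 26) - no unilateral deviation beneficial
(Old, Old): (19, 19) - no unilateral deviation beneficial
Mixed NE: P1 plays New with p = 0.7308, P2 plays New with q = 0.7308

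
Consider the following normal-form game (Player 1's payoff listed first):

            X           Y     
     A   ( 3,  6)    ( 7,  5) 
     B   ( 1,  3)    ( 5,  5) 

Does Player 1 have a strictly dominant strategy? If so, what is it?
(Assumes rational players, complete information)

Yes, Player 1's strictly dominant strategy is A

Work:
A strategy strictly dominates another if it gives a strictly higher payoff against every opponent action. Compare each pair of P1's strategies column-by-column:
  A vs B: [3 vs 1, 7 vs 5] → A strictly dominates B
  B vs A: [1 vs 3, 5 vs 7] → B does not strictly dominate A (column X: 1 ≤ 3)
A strictly dominates every other strategy → strictly dominant.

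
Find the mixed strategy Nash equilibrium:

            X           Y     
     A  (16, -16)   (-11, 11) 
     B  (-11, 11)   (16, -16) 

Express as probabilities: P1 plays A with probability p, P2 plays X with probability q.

p = 0.5, q = 0.5

Work:
Find probabilities that make opponent indifferent:
P2 chooses q to make P1 indifferent between A and B
P1 chooses p to make P2 indifferent between X and Y
Mixed NE: P1 plays (A: 0.5, B: 0.5), P2 plays (X: 0.5, Y: 0.5)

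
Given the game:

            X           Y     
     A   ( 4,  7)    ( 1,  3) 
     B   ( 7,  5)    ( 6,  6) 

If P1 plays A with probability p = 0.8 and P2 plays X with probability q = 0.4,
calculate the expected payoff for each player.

E[P1] = 3.04, E[P2] = 4.8

Work:
E[P1] = p·q·π₁(A,X) + p·(1-q)·π₁(A,Y) + (1-p)·q·π₁(B,X) + (1-p)·(1-q)·π₁(B,Y)
= 0.8·0.4·4 + 0.8·0.6·1 + 0.2·0.4·7 + 0.2·0.6·6
= 3.04

E[P2] = 4.8 (similar calculation)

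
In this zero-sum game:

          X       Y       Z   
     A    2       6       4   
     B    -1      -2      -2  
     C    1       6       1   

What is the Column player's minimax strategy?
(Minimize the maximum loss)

Column should play X, value = 2

Work:
Column player minimizes Row's maximum payoff:
Column X: max payoff to Row = 2
Column Y: max payoff to Row = 6
Column Z: max payoff to Row = 4
Minimum is 2, achieved by column X.
Minimax strategy: X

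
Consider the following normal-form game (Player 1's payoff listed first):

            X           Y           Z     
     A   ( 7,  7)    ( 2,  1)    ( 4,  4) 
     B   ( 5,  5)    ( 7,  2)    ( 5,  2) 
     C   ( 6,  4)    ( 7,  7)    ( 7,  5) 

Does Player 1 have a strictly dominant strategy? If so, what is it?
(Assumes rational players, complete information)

No strictly dominant strategy exists for Player 1

Work:
A strategy strictly dominates another if it gives a strictly higher payoff against every opponent action. Compare each pair of P1's strategies column-by-column:
  A vs B: [7 vs 5, 2 vs 7, 4 vs 5] → A does not strictly dominate B (column Y: 2 ≤ 7)
  A vs C: [7 vs 6, 2 vs 7, 4 vs 7] → A does not strictly dominate C (column Y: 2 ≤ 7)
  B vs A: [5 vs 7, 7 vs 2, 5 vs 4] → B does not strictly dominate A (column X: 5 ≤ 7)
  B vs C: [5 vs 6, 7 vs 7, 5 vs 7] → B does not strictly dominate C (column X: 5 ≤ 6)
  C vs A: [6 vs 7, 7 vs 2, 7 vs 4] → C does not strictly dominate A (column X: 6 ≤ 7)
  C vs B: [6 vs 5, 7 vs 7, 7 vs 5] → C does not strictly dominate B (column Y: 7 ≤ 7)
No single strategy strictly dominates all others → no strictly dominant strategy.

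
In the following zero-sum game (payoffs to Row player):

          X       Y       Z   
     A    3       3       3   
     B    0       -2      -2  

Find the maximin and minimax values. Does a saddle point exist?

Maximin = 3, Minimax = 3, Saddle: True

Work:
Row minimums: [3, -2] → maximin = 3
Column maximums: [3, 3, 3] → minimax = 3
Saddle point exists! Game value = 3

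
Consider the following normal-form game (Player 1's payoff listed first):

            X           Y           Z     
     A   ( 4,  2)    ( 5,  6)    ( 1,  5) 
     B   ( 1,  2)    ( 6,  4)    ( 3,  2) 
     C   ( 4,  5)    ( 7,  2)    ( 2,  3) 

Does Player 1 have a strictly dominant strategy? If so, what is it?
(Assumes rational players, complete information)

No strictly dominant strategy exists for Player 1

Work:
A strategy strictly dominates another if it gives a strictly higher payoff against every opponent action. Compare each pair of P1's strategies column-by-column:
  A vs B: [4 vs 1, 5 vs 6, 1 vs 3] → A does not strictly dominate B (column Y: 5 ≤ 6)
  A vs C: [4 vs 4, 5 vs 7, 1 vs 2] → A does not strictly dominate C (column X: 4 ≤ 4)
  B vs A: [1 vs 4, 6 vs 5, 3 vs 1] → B does not strictly dominate A (column X: 1 ≤ 4)
  B vs C: [1 vs 4, 6 vs 7, 3 vs 2] → B does not strictly dominate C (column X: 1 ≤ 4)
  C vs A: [4 vs 4, 7 vs 5, 2 vs 1] → C does not strictly dominate A (column X: 4 ≤ 4)
  C vs B: [4 vs 1, 7 vs 6, 2 vs 3] → C does not strictly dominate B (column Z: 2 ≤ 3)
No single strategy strictly dominates all others → no strictly dominant strategy.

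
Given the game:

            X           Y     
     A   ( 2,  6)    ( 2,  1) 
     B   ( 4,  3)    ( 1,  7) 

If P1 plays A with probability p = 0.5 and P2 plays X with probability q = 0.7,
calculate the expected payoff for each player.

E[P1] = 2.55, E[P2] = 4.35

Work:
E[P1] = p·q·π₁(A,X) + p·(1-q)·π₁(A,Y) + (1-p)·q·π₁(B,X) + (1-p)·(1-q)·π₁(B,Y)
= 0.5·0.7·2 + 0.5·0.3·2 + 0.5·0.7·4 + 0.5·0.3·1
= 2.55

E[P2] = 4.35 (similar calculation)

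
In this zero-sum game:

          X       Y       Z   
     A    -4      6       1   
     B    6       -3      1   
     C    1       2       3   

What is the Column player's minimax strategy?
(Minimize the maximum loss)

Column should play Z, value = 3

Work:
Column player minimizes Row's maximum payoff:
Column X: max payoff to Row = 6
Column Y: max payoff to Row = 6
Column Z: max payoff to Row = 3
Minimum is 3, achieved by column Z.
Minimax strategy: Z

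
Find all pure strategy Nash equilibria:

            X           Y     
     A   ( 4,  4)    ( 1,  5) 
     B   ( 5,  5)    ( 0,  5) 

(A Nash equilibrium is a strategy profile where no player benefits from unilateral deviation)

Nash equilibrium: (A, Y), (B, X)

Work:
Best responses:
  P1 vs X: payoffs [4, 5] → best response B (payoff 5)
  P1 vs Y: payoffs [1, 0] → best response A (payoff 1)
  P2 vs A: payoffs [4, 5] → best response Y (payoff 5)
  P2 vs B: payoffs [5, 5] → best response X/Y (payoff 5)
Mutual best responses: (A,Y), (B,X) → Nash equilibria.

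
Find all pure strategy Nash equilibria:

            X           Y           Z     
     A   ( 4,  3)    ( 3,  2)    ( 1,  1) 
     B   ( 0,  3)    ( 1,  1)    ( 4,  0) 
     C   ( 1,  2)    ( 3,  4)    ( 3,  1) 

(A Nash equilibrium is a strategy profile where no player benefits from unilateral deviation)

Nash equilibrium: (A, X), (C, Y)

Work:
Best responses:
  P1 vs X: payoffs [4, 0, 1] → best response A (payoff 4)
  P1 vs Y: payoffs [3, 1, 3] → best response A/C (payoff 3)
  P1 vs Z: payoffs [1, 4, 3] → best response B (payoff 4)
  P2 vs A: payoffs [3, 2, 1] → best response X (payoff 3)
  P2 vs B: payoffs [3, 1, 0] → best response X (payoff 3)
  P2 vs C: payoffs [2, 4, 1] → best response Y (payoff 4)
Mutual best responses: (A,X), (C,Y) → Nash equilibria.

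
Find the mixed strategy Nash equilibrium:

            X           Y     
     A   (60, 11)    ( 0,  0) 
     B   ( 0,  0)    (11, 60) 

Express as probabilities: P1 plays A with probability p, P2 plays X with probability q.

p = 0.8451, q = 0.1549

Work:
Find probabilities that make opponent indifferent:
P2 chooses q to make P1 indifferent between A and B
P1 chooses p to make P2 indifferent between X and Y
Mixed NE: P1 plays (A: 0.8451, B: 0.1549), P2 plays (X: 0.1549, Y: 0.8451)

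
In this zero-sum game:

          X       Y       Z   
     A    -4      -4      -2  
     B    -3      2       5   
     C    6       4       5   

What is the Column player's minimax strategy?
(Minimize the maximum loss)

Column should play Y, value = 4

Work:
Column player minimizes Row's maximum payoff:
Column X: max payoff to Row = 6
Column Y: max payoff to Row = 4
Column Z: max payoff to Row = 5
Minimum is 4, achieved by column Y.
Minimax strategy: Y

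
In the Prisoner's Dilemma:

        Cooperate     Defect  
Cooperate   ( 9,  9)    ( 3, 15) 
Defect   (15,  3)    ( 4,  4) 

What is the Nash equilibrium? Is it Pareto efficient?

(Defect, Defect) is NE; not Pareto efficient

Work:
Defect dominates Cooperate for both players:
If P2 cooperates: Defect (15) > Cooperate (9)
If P2 defects: Defect (4) > Cooperate (3)
NE: (Defect, Defect) with payoff (4, 4)
But (Cooperate, Cooperate) = (9, 9) Pareto dominates (4, 4)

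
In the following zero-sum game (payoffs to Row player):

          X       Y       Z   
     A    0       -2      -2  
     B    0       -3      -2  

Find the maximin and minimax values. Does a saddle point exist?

Maximin = -2, Minimax = -2, Saddle: True

Work:
Row minimums: [-2, -3] → maximin = -2
Column maximums: [0, -2, -2] → minimax = -2
Saddle point exists! Game value = -2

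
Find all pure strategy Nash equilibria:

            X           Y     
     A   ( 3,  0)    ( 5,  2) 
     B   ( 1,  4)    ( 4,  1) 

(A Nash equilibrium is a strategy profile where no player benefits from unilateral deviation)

Nash equilibrium: (A, Y)

Work:
Best responses:
  P1 vs X: payoffs [3, 1] → best response A (payoff 3)
  P1 vs Y: payoffs [5, 4] → best response A (payoff 5)
  P2 vs A: payoffs [0, 2] → best response Y (payoff 2)
  P2 vs B: payoffs [4, 1] → best response X (payoff 4)
Mutual best responses: (A,Y) → Nash equilibria.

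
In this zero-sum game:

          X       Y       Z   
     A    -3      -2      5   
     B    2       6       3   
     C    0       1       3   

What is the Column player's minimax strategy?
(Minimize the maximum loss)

Column should play X, value = 2

Work:
Column player minimizes Row's maximum payoff:
Column X: max payoff to Row = 2
Column Y: max payoff to Row = 6
Column Z: max payoff to Row = 5
Minimum is 2, achieved by column X.
Minimax strategy: X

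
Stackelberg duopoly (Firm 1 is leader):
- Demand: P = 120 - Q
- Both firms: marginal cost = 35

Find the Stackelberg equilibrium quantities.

q₁* (leader) = 42.5, q₂* (follower) = 21.25

Work:
Follower's reaction: q₂ = (a - c - q₁)/2
Leader substitutes: π₁ = q₁·(a - q₁ - (a-c-q₁)/2 - c)
FOC: q₁* = (120 - 35)/2 = 42.50
Then: q₂* = (120 - 35 - 42.5)/2 = 21.25
Leader has first-mover advantage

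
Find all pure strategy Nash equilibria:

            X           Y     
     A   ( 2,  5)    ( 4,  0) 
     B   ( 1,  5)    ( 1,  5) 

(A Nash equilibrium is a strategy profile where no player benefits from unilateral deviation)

Nash equilibrium: (A, X)

Work:
Best responses:
  P1 vs X: payoffs [2, 1] → best response A (payoff 2)
  P1 vs Y: payoffs [4, 1] → best response A (payoff 4)
  P2 vs A: payoffs [5, 0] → best response X (payoff 5)
  P2 vs B: payoffs [5, 5] → best response X/Y (payoff 5)
Mutual best responses: (A,X) → Nash equilibria.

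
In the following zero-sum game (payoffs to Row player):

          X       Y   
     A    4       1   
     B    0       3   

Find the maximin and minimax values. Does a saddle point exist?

Maximin = 1, Minimax = 3, Saddle: False

Work:
Row minimums: [1, 0] → maximin = 1
Column maximums: [4, 3] → minimax = 3
No saddle point (maximin ≠ minimax). Mixed strategy needed.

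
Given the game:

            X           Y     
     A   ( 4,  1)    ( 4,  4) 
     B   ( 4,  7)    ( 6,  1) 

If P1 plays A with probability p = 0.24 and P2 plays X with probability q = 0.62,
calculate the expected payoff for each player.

E[P1] = 4.5776, E[P2] = 4.1008

Work:
E[P1] = p·q·π₁(A,X) + p·(1-q)·π₁(A,Y) + (1-p)·q·π₁(B,X) + (1-p)·(1-q)·π₁(B,Y)
= 0.24·0.62·4 + 0.24·0.38·4 + 0.76·0.62·4 + 0.76·0.38·6
= 4.5776

E[P2] = 4.1008 (similar calculation)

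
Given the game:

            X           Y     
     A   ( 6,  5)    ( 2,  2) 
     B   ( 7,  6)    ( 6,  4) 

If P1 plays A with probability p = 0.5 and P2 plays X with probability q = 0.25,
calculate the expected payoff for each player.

E[P1] = 4.625, E[P2] = 3.625

Work:
E[P1] = p·q·π₁(A,X) + p·(1-q)·π₁(A,Y) + (1-p)·q·π₁(B,X) + (1-p)·(1-q)·π₁(B,Y)
= 0.5·0.25·6 + 0.5·0.75·2 + 0.5·0.25·7 + 0.5·0.75·6
= 4.625

E[P2] = 3.625 (similar calculation)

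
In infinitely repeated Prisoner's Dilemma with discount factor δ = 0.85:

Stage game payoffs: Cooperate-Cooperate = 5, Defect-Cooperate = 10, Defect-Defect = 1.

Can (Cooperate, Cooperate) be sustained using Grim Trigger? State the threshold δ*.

δ* = 0.5556; since δ = 0.85 ≥ 0.5556, cooperation can be sustained

Work:
For Grim Trigger:
Cooperate forever: 5/(1-δ)
Defect then punished: 10 + 1·δ/(1-δ)
Need: 5/(1-δ) ≥ 10 + 1·δ/(1-δ)
Solving: δ ≥ (T-R)/(T-P) = (10-5)/(10-1) = 0.5556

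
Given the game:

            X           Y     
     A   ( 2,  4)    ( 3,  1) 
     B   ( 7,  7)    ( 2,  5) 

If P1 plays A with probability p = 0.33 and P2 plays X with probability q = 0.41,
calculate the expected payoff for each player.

E[P1] = 3.5682, E[P2] = 4.6353

Work:
E[P1] = p·q·π₁(A,X) + p·(1-q)·π₁(A,Y) + (1-p)·q·π₁(B,X) + (1-p)·(1-q)·π₁(B,Y)
= 0.33·0.41·2 + 0.33·0.59·3 + 0.67·0.41·7 + 0.67·0.59·2
= 3.5682

E[P2] = 4.6353 (similar calculation)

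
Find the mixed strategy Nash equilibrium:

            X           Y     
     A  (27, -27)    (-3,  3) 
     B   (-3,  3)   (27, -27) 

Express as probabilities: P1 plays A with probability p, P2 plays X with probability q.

p = 0.5, q = 0.5

Work:
Find probabilities that make opponent indifferent:
P2 chooses q to make P1 indifferent between A and B
P1 chooses p to make P2 indifferent between X and Y
Mixed NE: P1 plays (A: 0.5, B: 0.5), P2 plays (X: 0.5, Y: 0.5)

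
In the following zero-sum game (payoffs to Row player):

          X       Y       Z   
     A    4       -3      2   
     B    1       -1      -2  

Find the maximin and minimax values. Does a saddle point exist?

Maximin = -2, Minimax = -1, Saddle: False

Work:
Row minimums: [-3, -2] → maximin = -2
Column maximums: [4, -1, 2] → minimax = -1
No saddle point (maximin ≠ minimax). Mixed strategy needed.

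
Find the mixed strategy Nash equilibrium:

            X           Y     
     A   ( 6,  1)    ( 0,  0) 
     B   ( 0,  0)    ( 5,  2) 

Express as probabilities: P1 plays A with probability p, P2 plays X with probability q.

p = 0.6667, q = 0.4545

Work:
Find probabilities that make opponent indifferent:
P2 chooses q to make P1 indifferent between A and B
P1 chooses p to make P2 indifferent between X and Y
Mixed NE: P1 plays (A: 0.6667, B: 0.3333), P2 plays (X: 0.4545, Y: 0.5455)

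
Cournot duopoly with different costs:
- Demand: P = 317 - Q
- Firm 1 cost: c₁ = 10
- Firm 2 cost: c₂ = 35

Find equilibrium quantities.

q₁* = 110.67, q₂* = 85.67

Work:
Reaction: q₁ = (317 - 10 - q₂)/2
Reaction: q₂ = (317 - 35 - q₁)/2
Solve simultaneously:
q₁* = (317 - 2×10 + 35)/3 = 110.67
q₂* = (317 - 2×35 + 10)/3 = 85.67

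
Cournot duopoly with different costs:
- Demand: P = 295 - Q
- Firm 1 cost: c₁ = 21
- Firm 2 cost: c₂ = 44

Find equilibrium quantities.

q₁* = 99.0, q₂* = 76.0

Work:
Reaction: q₁ = (295 - 21 - q₂)/2
Reaction: q₂ = (295 - 44 - q₁)/2
Solve simultaneously:
q₁* = (295 - 2×21 + 44)/3 = 99.0
q₂* = (295 - 2×44 + 21)/3 = 76.0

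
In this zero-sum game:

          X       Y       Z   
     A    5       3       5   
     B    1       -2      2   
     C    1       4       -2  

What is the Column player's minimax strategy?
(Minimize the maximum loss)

Column should play Y, value = 4

Work:
Column player minimizes Row's maximum payoff:
Column X: max payoff to Row = 5
Column Y: max payoff to Row = 4
Column Z: max payoff to Row = 5
Minimum is 4, achieved by column Y.
Minimax strategy: Y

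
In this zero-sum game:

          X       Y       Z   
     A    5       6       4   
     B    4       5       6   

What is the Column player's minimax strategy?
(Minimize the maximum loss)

Column should play X, value = 5

Work:
Column player minimizes Row's maximum payoff:
Column X: max payoff to Row = 5
Column Y: max payoff to Row = 6
Column Z: max payoff to Row = 6
Minimum is 5, achieved by column X.
Minimax strategy: X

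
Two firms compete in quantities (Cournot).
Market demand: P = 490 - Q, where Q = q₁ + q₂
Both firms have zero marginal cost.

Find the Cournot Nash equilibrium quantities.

q₁* = q₂* = 163.33; P* = 163.33

Work:
Profit: π_i = P·q_i = (a - q_i - q_j)·q_i
FOC: ∂π_i/∂q_i = a - 2q_i - q_j = 0
Reaction function: q_i = (490 - q_j)/2
Symmetry: q* = 490/3 = 163.33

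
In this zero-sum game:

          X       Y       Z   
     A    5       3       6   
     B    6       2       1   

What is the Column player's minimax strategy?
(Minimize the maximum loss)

Column should play Y, value = 3

Work:
Column player minimizes Row's maximum payoff:
Column X: max payoff to Row = 6
Column Y: max payoff to Row = 3
Column Z: max payoff to Row = 6
Minimum is 3, achieved by column Y.
Minimax strategy: Y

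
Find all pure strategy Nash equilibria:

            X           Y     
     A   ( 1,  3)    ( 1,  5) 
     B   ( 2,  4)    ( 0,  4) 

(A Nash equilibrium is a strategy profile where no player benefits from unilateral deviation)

Nash equilibrium: (A, Y), (B, X)

Work:
Best responses:
  P1 vs X: payoffs [1, 2] → best response B (payoff 2)
  P1 vs Y: payoffs [1, 0] → best response A (payoff 1)
  P2 vs A: payoffs [3, 5] → best response Y (payoff 5)
  P2 vs B: payoffs [4, 4] → best response X/Y (payoff 4)
Mutual best responses: (A,Y), (B,X) → Nash equilibria.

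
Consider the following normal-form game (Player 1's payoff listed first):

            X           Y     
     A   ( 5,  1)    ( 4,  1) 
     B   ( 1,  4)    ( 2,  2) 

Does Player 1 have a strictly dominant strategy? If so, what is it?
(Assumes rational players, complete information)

Yes, Player 1's strictly dominant strategy is A

Work:
A strategy strictly dominates another if it gives a strictly higher payoff against every opponent action. Compare each pair of P1's strategies column-by-column:
  A vs B: [5 vs 1, 4 vs 2] → A strictly dominates B
  B vs A: [1 vs 5, 2 vs 4] → B does not strictly dominate A (column X: 1 ≤ 5)
A strictly dominates every other strategy → strictly dominant.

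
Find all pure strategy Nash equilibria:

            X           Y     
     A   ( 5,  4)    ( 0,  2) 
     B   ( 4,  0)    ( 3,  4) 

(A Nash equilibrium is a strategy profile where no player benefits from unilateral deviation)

Nash equilibrium: (A, X), (B, Y)

Work:
Best responses:
  P1 vs X: payoffs [5, 4] → best response A (payoff 5)
  P1 vs Y: payoffs [0, 3] → best response B (payoff 3)
  P2 vs A: payoffs [4, 2] → best response X (payoff 4)
  P2 vs B: payoffs [0, 4] → best response Y (payoff 4)
Mutual best responses: (A,X), (B,Y) → Nash equilibria.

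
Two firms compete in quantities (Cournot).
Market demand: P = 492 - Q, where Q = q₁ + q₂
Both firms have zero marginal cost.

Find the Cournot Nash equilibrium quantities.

q₁* = q₂* = 164.0; P* = 164.0

Work:
Profit: π_i = P·q_i = (a - q_i - q_j)·q_i
FOC: ∂π_i/∂q_i = a - 2q_i - q_j = 0
Reaction function: q_i = (492 - q_j)/2
Symmetry: q* = 492/3 = 164.0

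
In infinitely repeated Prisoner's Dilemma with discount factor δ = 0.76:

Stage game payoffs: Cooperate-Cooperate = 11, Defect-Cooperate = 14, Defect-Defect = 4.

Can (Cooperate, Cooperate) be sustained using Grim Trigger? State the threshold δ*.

δ* = 0.3; since δ = 0.76 ≥ 0.3, cooperation can be sustained

Work:
For Grim Trigger:
Cooperate forever: 11/(1-δ)
Defect then punished: 14 + 4·δ/(1-δ)
Need: 11/(1-δ) ≥ 14 + 4·δ/(1-δ)
Solving: δ ≥ (T-R)/(T-P) = (14-11)/(14-4) = 0.3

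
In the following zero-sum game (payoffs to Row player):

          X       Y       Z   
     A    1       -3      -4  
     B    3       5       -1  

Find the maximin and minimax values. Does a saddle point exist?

Maximin = -1, Minimax = -1, Saddle: True

Work:
Row minimums: [-4, -1] → maximin = -1
Column maximums: [3, 5, -1] → minimax = -1
Saddle point exists! Game value = -1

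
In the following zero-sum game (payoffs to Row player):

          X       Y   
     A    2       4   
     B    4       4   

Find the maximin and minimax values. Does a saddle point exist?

Maximin = 4, Minimax = 4, Saddle: True

Work:
Row minimums: [2, 4] → maximin = 4
Column maximums: [4, 4] → minimax = 4
Saddle point exists! Game value = 4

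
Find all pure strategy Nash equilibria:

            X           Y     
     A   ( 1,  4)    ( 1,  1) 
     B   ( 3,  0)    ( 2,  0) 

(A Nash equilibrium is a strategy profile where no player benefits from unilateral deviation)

Nash equilibrium: (B, X), (B, Y)

Work:
Best responses:
  P1 vs X: payoffs [1, 3] → best response B (payoff 3)
  P1 vs Y: payoffs [1, 2] → best response B (payoff 2)
  P2 vs A: payoffs [4, 1] → best response X (payoff 4)
  P2 vs B: payoffs [0, 0] → best response X/Y (payoff 0)
Mutual best responses: (B,X), (B,Y) → Nash equilibria.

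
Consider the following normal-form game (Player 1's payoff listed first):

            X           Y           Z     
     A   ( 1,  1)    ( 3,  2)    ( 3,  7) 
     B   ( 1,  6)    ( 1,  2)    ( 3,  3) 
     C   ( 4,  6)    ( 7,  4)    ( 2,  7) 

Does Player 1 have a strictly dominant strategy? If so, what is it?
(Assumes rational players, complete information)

No strictly dominant strategy exists for Player 1

Work:
A strategy strictly dominates another if it gives a strictly higher payoff against every opponent action. Compare each pair of P1's strategies column-by-column:
  A vs B: [1 vs 1, 3 vs 1, 3 vs 3] → A does not strictly dominate B (column X: 1 ≤ 1)
  A vs C: [1 vs 4, 3 vs 7, 3 vs 2] → A does not strictly dominate C (column X: 1 ≤ 4)
  B vs A: [1 vs 1, 1 vs 3, 3 vs 3] → B does not strictly dominate A (column X: 1 ≤ 1)
  B vs C: [1 vs 4, 1 vs 7, 3 vs 2] → B does not strictly dominate C (column X: 1 ≤ 4)
  C vs A: [4 vs 1, 7 vs 3, 2 vs 3] → C does not strictly dominate A (column Z: 2 ≤ 3)
  C vs B: [4 vs 1, 7 vs 1, 2 vs 3] → C does not strictly dominate B (column Z: 2 ≤ 3)
No single strategy strictly dominates all others → no strictly dominant strategy.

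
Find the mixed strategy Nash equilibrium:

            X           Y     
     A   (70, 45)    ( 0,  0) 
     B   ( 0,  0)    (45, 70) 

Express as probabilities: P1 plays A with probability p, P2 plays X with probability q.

p = 0.6087, q = 0.3913

Work:
Find probabilities that make opponent indifferent:
P2 chooses q to make P1 indifferent between A and B
P1 chooses p to make P2 indifferent between X and Y
Mixed NE: P1 plays (A: 0.6087, B: 0.3913), P2 plays (X: 0.3913, Y: 0.6087)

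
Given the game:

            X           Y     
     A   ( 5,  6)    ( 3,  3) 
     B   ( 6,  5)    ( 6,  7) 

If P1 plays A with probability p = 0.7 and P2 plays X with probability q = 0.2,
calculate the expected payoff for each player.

E[P1] = 4.18, E[P2] = 4.5

Work:
E[P1] = p·q·π₁(A,X) + p·(1-q)·π₁(A,Y) + (1-p)·q·π₁(B,X) + (1-p)·(1-q)·π₁(B,Y)
= 0.7·0.2·5 + 0.7·0.8·3 + 0.3·0.2·6 + 0.3·0.8·6
= 4.18

E[P2] = 4.5 (similar calculation)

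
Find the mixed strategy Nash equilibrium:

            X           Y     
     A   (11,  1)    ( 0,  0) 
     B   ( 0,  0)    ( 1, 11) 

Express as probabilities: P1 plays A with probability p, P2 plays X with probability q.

p = 0.9167, q = 0.0833

Work:
Find probabilities that make opponent indifferent:
P2 chooses q to make P1 indifferent between A and B
P1 chooses p to make P2 indifferent between X and Y
Mixed NE: P1 plays (A: 0.9167, B: 0.0833), P2 plays (X: 0.0833, Y: 0.9167)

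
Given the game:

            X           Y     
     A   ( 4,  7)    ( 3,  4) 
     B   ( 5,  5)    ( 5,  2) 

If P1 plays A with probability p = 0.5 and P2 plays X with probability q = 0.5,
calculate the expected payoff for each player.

E[P1] = 4.25, E[P2] = 4.5

Work:
E[P1] = p·q·π₁(A,X) + p·(1-q)·π₁(A,Y) + (1-p)·q·π₁(B,X) + (1-p)·(1-q)·π₁(B,Y)
= 0.5·0.5·4 + 0.5·0.5·3 + 0.5·0.5·5 + 0.5·0.5·5
= 4.25

E[P2] = 4.5 (similar calculation)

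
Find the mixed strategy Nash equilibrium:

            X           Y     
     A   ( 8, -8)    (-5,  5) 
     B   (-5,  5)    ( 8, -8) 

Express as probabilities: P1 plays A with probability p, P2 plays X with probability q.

p = 0.5, q = 0.5

Work:
Find probabilities that make opponent indifferent:
P2 chooses q to make P1 indifferent between A and B
P1 chooses p to make P2 indifferent between X and Y
Mixed NE: P1 plays (A: 0.5, B: 0.5), P2 plays (X: 0.5, Y: 0.5)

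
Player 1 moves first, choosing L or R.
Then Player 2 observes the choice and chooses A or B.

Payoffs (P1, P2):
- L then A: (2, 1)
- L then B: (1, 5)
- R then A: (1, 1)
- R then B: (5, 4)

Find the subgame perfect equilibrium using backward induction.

P1 plays R, P2 plays B after L and B after R; Payoff (5, 4)

Work:
Backward induction:
After L: P2 chooses B → P1 gets 1
After R: P2 chooses B → P1 gets 5
P1 chooses R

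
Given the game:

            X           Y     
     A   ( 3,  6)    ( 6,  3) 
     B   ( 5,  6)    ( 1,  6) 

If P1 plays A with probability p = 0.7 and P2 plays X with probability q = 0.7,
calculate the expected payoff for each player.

E[P1] = 3.87, E[P2] = 5.37

Work:
E[P1] = p·q·π₁(A,X) + p·(1-q)·π₁(A,Y) + (1-p)·q·π₁(B,X) + (1-p)·(1-q)·π₁(B,Y)
= 0.7·0.7·3 + 0.7·0.3·6 + 0.3·0.7·5 + 0.3·0.3·1
= 3.87

E[P2] = 5.37 (similar calculation)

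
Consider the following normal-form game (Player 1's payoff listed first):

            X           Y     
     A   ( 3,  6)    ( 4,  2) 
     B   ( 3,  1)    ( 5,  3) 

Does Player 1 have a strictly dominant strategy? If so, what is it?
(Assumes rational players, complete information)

No strictly dominant strategy exists for Player 1

Work:
A strategy strictly dominates another if it gives a strictly higher payoff against every opponent action. Compare each pair of P1's strategies column-by-column:
  A vs B: [3 vs 3, 4 vs 5] → A does not strictly dominate B (column X: 3 ≤ 3)
  B vs A: [3 vs 3, 5 vs 4] → B does not strictly dominate A (column X: 3 ≤ 3)
No single strategy strictly dominates all others → no strictly dominant strategy.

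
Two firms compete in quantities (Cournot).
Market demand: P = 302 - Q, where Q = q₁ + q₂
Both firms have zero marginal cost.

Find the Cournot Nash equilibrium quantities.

q₁* = q₂* = 100.67; P* = 100.67

Work:
Profit: π_i = P·q_i = (a - q_i - q_j)·q_i
FOC: ∂π_i/∂q_i = a - 2q_i - q_j = 0
Reaction function: q_i = (302 - q_j)/2
Symmetry: q* = 302/3 = 100.67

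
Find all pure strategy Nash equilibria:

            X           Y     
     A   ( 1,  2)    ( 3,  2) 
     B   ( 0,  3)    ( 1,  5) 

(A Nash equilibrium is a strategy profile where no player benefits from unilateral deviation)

Nash equilibrium: (A, X), (A, Y)

Work:
Best responses:
  P1 vs X: payoffs [1, 0] → best response A (payoff 1)
  P1 vs Y: payoffs [3, 1] → best response A (payoff 3)
  P2 vs A: payoffs [2, 2] → best response X/Y (payoff 2)
  P2 vs B: payoffs [3, 5] → best response Y (payoff 5)
Mutual best responses: (A,X), (A,Y) → Nash equilibria.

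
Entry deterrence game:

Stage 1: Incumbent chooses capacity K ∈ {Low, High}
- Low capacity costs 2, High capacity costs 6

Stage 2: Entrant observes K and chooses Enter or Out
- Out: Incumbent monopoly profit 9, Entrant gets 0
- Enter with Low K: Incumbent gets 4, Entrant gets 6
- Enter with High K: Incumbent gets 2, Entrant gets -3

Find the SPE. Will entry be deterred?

SPE: (High, Enter|Low, Out|High); Entry deterred. Incumbent net profit = 3

Work:
After Low K: Entrant enters (6 > 0)
After High K: Entrant stays out (-3 < 0)
Incumbent: Low → 4−2=2, High → 9−6=3
Incumbent chooses High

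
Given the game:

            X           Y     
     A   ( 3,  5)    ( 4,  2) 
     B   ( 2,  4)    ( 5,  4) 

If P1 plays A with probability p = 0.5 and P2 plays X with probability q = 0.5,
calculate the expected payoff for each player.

E[P1] = 3.5, E[P2] = 3.75

Work:
E[P1] = p·q·π₁(A,X) + p·(1-q)·π₁(A,Y) + (1-p)·q·π₁(B,X) + (1-p)·(1-q)·π₁(B,Y)
= 0.5·0.5·3 + 0.5·0.5·4 + 0.5·0.5·2 + 0.5·0.5·5
= 3.5

E[P2] = 3.75 (similar calculation)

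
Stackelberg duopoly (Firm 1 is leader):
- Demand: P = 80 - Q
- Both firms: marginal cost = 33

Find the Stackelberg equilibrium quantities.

q₁* (leader) = 23.5, q₂* (follower) = 11.75

Work:
Follower's reaction: q₂ = (a - c - q₁)/2
Leader substitutes: π₁ = q₁·(a - q₁ - (a-c-q₁)/2 - c)
FOC: q₁* = (80 - 33)/2 = 23.50
Then: q₂* = (80 - 33 - 23.5)/2 = 11.75
Leader has first-mover advantage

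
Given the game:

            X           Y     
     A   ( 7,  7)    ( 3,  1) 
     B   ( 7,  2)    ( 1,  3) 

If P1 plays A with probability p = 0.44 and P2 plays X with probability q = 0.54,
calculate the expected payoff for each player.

E[P1] = 4.6448, E[P2] = 3.2432

Work:
E[P1] = p·q·π₁(A,X) + p·(1-q)·π₁(A,Y) + (1-p)·q·π₁(B,X) + (1-p)·(1-q)·π₁(B,Y)
= 0.44·0.54·7 + 0.44·0.46·3 + 0.56·0.54·7 + 0.56·0.46·1
= 4.6448

E[P2] = 3.2432 (similar calculation)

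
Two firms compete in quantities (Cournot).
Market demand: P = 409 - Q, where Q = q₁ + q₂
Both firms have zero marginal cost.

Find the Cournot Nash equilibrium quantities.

q₁* = q₂* = 136.33; P* = 136.33

Work:
Profit: π_i = P·q_i = (a - q_i - q_j)·q_i
FOC: ∂π_i/∂q_i = a - 2q_i - q_j = 0
Reaction function: q_i = (409 - q_j)/2
Symmetry: q* = 409/3 = 136.33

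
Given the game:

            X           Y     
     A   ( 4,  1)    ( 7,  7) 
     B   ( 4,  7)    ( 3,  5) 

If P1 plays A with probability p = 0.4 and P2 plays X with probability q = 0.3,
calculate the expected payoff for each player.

E[P1] = 4.42, E[P2] = 5.44

Work:
E[P1] = p·q·π₁(A,X) + p·(1-q)·π₁(A,Y) + (1-p)·q·π₁(B,X) + (1-p)·(1-q)·π₁(B,Y)
= 0.4·0.3·4 + 0.4·0.7·7 + 0.6·0.3·4 + 0.6·0.7·3
= 4.42

E[P2] = 5.44 (similar calculation)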